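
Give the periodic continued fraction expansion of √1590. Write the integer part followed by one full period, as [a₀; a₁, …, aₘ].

[39; 1, 6, 1, 78]

a₀ = ⌊√1590⌋ = 39.
With m₀=0, d₀=1 and mₖ₊₁ = dₖaₖ − mₖ, dₖ₊₁ = (n − mₖ₊₁²)/dₖ, aₖ₊₁ = ⌊(a₀+mₖ₊₁)/dₖ₊₁⌋:
  k=1: m=39, d=69, a=1
  k=2: m=30, d=10, a=6
  k=3: m=30, d=69, a=1
  k=4: m=39, d=1, a=78
d=1 and a=2a₀=78 at k=4, so the next step gives (m, d) = (39, 69) again — its k=1 value — and the period has length 4.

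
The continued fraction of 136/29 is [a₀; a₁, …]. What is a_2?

136 = 4·29 + 20   →  a_0 = 4
29 = 1·20 + 9   →  a_1 = 1
20 = 2·9 + 2   →  a_2 = 2

2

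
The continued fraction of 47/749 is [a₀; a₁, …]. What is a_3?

47 = 0·749 + 47   →  a_0 = 0
749 = 15·47 + 44   →  a_1 = 15
47 = 1·44 + 3   →  a_2 = 1
44 = 14·3 + 2   →  a_3 = 14

14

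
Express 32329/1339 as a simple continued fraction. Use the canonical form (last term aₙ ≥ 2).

[24; 6, 1, 15, 12]

32329 = 24×1339 + 193
1339 = 6×193 + 181
193 = 1×181 + 12
181 = 15×12 + 1
12 = 12×1 + 0  (stop)
So 32329/1339 = [24; 6, 1, 15, 12].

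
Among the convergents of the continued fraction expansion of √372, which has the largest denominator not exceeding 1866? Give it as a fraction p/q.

12151/630

√372 = [19; 3, 2, 12, 2, 3, 38, …] (period length 6).
Convergents:
  p_0/q_0 = 19/1
  p_1/q_1 = 58/3
  p_2/q_2 = 135/7
  p_3/q_3 = 1678/87
  p_4/q_4 = 3491/181
  p_5/q_5 = 12151/630
  p_6/q_6 = 465229/24121
q_5 = 630 ≤ 1866 < 24121 = q_6, so the answer is 12151/630.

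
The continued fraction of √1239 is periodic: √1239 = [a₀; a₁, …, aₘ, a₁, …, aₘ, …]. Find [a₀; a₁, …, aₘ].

a₀ = ⌊√1239⌋ = 35.
With m₀=0, d₀=1 and mₖ₊₁ = dₖaₖ − mₖ, dₖ₊₁ = (n − mₖ₊₁²)/dₖ, aₖ₊₁ = ⌊(a₀+mₖ₊₁)/dₖ₊₁⌋:
  k=1: m=35, d=14, a=5
  k=2: m=35, d=1, a=70
d=1 and a=2a₀=70 at k=2, so the next step gives (m, d) = (35, 14) again — its k=1 value — and the period has length 2.

[35; 5, 70]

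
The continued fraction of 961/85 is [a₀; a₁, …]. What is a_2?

961 = 11·85 + 26   →  a_0 = 11
85 = 3·26 + 7   →  a_1 = 3
26 = 3·7 + 5   →  a_2 = 3

3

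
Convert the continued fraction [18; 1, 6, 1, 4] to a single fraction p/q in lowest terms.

Using pₖ = aₖpₖ₋₁ + pₖ₋₂ and qₖ = aₖqₖ₋₁ + qₖ₋₂:
  k=0: a=18, p=18, q=1
  k=1: a=1, p=19, q=1
  k=2: a=6, p=132, q=7
  k=3: a=1, p=151, q=8
  k=4: a=4, p=736, q=39

736/39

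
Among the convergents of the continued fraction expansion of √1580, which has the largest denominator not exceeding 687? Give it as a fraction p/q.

12680/319

√1580 = [39; 1, 2, 1, 78, …] (period length 4).
Convergents:
  p_0/q_0 = 39/1
  p_1/q_1 = 40/1
  p_2/q_2 = 119/3
  p_3/q_3 = 159/4
  p_4/q_4 = 12521/315
  p_5/q_5 = 12680/319
  p_6/q_6 = 37881/953
q_5 = 319 ≤ 687 < 953 = q_6, so the answer is 12680/319.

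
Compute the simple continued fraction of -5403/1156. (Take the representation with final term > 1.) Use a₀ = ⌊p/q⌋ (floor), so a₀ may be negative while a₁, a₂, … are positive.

[-5; 3, 15, 12, 2]

-5403 = -5*1156 + 377
1156 = 3*377 + 25
377 = 15*25 + 2
25 = 12*2 + 1
2 = 2*1 + 0  (stop)
So -5403/1156 = [-5; 3, 15, 12, 2].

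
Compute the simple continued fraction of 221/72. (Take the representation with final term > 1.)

221 = 3*72 + 5
72 = 14*5 + 2
5 = 2*2 + 1
2 = 2*1 + 0  (stop)
So 221/72 = [3; 14, 2, 2].

[3; 14, 2, 2]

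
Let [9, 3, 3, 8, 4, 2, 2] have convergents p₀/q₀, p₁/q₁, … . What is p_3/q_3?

Using pₖ = aₖpₖ₋₁ + pₖ₋₂, qₖ = aₖqₖ₋₁ + qₖ₋₂ (with p₋₁=1, p₋₂=0, q₋₁=0, q₋₂=1):
  k=0: a=9, p=9, q=1
  k=1: a=3, p=28, q=3
  k=2: a=3, p=93, q=10
  k=3: a=8, p=772, q=83

772/83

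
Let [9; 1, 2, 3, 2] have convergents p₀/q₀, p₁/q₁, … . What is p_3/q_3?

Using pₖ = aₖpₖ₋₁ + pₖ₋₂, qₖ = aₖqₖ₋₁ + qₖ₋₂ (with p₋₁=1, p₋₂=0, q₋₁=0, q₋₂=1):
  k=0: a=9, p=9, q=1
  k=1: a=1, p=10, q=1
  k=2: a=2, p=29, q=3
  k=3: a=3, p=97, q=10

97/10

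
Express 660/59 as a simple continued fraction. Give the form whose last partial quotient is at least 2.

[11; 5, 2, 1, 3]

660 = 11·59 + 11
59 = 5·11 + 4
11 = 2·4 + 3
4 = 1·3 + 1
3 = 3·1 + 0  (stop)
So 660/59 = [11; 5, 2, 1, 3].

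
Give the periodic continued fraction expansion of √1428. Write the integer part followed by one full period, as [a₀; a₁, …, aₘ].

a₀ = ⌊√1428⌋ = 37.
With m₀=0, d₀=1 and mₖ₊₁ = dₖaₖ − mₖ, dₖ₊₁ = (n − mₖ₊₁²)/dₖ, aₖ₊₁ = ⌊(a₀+mₖ₊₁)/dₖ₊₁⌋:
  k=1: m=37, d=59, a=1
  k=2: m=22, d=16, a=3
  k=3: m=26, d=47, a=1
  k=4: m=21, d=21, a=2
  k=5: m=21, d=47, a=1
  k=6: m=26, d=16, a=3
  k=7: m=22, d=59, a=1
  k=8: m=37, d=1, a=74
d=1 and a=2a₀=74 at k=8, so the next step gives (m, d) = (37, 59) again — its k=1 value — and the period has length 8.

[37; 1, 3, 1, 2, 1, 3, 1, 74]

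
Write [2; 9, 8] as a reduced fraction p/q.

154/73

Using pₖ = aₖpₖ₋₁ + pₖ₋₂ and qₖ = aₖqₖ₋₁ + qₖ₋₂:
  k=0: a=2, p=2, q=1
  k=1: a=9, p=19, q=9
  k=2: a=8, p=154, q=73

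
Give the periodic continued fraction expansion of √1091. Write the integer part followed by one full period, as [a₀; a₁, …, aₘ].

a₀ = ⌊√1091⌋ = 33.
With m₀=0, d₀=1 and mₖ₊₁ = dₖaₖ − mₖ, dₖ₊₁ = (n − mₖ₊₁²)/dₖ, aₖ₊₁ = ⌊(a₀+mₖ₊₁)/dₖ₊₁⌋:
  k=1: m=33, d=2, a=33
  k=2: m=33, d=1, a=66
d=1 and a=2a₀=66 at k=2, so the next step gives (m, d) = (33, 2) again — its k=1 value — and the period has length 2.

[33; 33, 66]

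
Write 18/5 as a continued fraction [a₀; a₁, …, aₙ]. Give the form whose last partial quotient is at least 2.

[3; 1, 1, 2]

18 = 3·5 + 3
5 = 1·3 + 2
3 = 1·2 + 1
2 = 2·1 + 0  (stop)
So 18/5 = [3; 1, 1, 2].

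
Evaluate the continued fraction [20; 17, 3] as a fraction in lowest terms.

1043/52

Fold from the inside: start with 3/1.
  17 + 1/3 = 52/3
  20 + 3/52 = 1043/52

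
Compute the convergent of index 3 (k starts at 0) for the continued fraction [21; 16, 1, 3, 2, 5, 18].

1411/67

Using pₖ = aₖpₖ₋₁ + pₖ₋₂, qₖ = aₖqₖ₋₁ + qₖ₋₂ (with p₋₁=1, p₋₂=0, q₋₁=0, q₋₂=1):
  k=0: a=21, p=21, q=1
  k=1: a=16, p=337, q=16
  k=2: a=1, p=358, q=17
  k=3: a=3, p=1411, q=67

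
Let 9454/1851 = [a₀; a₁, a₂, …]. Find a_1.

9454 = 5·1851 + 199   →  a_0 = 5
1851 = 9·199 + 60   →  a_1 = 9

9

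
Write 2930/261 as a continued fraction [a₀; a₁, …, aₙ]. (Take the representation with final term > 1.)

[11; 4, 2, 2, 1, 3, 2]

2930 = 11·261 + 59
261 = 4·59 + 25
59 = 2·25 + 9
25 = 2·9 + 7
9 = 1·7 + 2
7 = 3·2 + 1
2 = 2·1 + 0  (stop)
So 2930/261 = [11; 4, 2, 2, 1, 3, 2].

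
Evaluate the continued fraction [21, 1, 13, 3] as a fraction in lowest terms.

943/43

Fold from the inside: start with 3/1.
  13 + 1/3 = 40/3
  1 + 3/40 = 43/40
  21 + 40/43 = 943/43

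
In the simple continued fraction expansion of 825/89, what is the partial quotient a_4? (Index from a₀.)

825 = 9·89 + 24   →  a_0 = 9
89 = 3·24 + 17   →  a_1 = 3
24 = 1·17 + 7   →  a_2 = 1
17 = 2·7 + 3   →  a_3 = 2
7 = 2·3 + 1   →  a_4 = 2

2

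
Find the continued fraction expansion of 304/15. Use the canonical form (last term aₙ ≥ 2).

304 = 20·15 + 4
15 = 3·4 + 3
4 = 1·3 + 1
3 = 3·1 + 0  (stop)
So 304/15 = [20; 3, 1, 3].

[20; 3, 1, 3]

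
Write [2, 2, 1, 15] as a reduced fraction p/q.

110/47

Fold from the inside: start with 15/1.
  1 + 1/15 = 16/15
  2 + 15/16 = 47/16
  2 + 16/47 = 110/47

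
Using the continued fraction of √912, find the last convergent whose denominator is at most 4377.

√912 = [30; 5, 60, …] (period length 2).
Convergents:
  p_0/q_0 = 30/1
  p_1/q_1 = 151/5
  p_2/q_2 = 9090/301
  p_3/q_3 = 45601/1510
  p_4/q_4 = 2745150/90901
q_3 = 1510 ≤ 4377 < 90901 = q_4, so the answer is 45601/1510.

45601/1510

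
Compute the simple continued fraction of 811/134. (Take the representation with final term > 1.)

811 = 6*134 + 7
134 = 19*7 + 1
7 = 7*1 + 0  (stop)
So 811/134 = [6; 19, 7].

[6; 19, 7]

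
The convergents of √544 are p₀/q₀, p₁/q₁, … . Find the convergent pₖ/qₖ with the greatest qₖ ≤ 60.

√544 = [23; 3, 11, 3, 46, …] (period length 4).
Convergents:
  p_0/q_0 = 23/1
  p_1/q_1 = 70/3
  p_2/q_2 = 793/34
  p_3/q_3 = 2449/105
q_2 = 34 ≤ 60 < 105 = q_3, so the answer is 793/34.

793/34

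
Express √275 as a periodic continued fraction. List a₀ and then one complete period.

a₀ = ⌊√275⌋ = 16.
With m₀=0, d₀=1 and mₖ₊₁ = dₖaₖ − mₖ, dₖ₊₁ = (n − mₖ₊₁²)/dₖ, aₖ₊₁ = ⌊(a₀+mₖ₊₁)/dₖ₊₁⌋:
  k=1: m=16, d=19, a=1
  k=2: m=3, d=14, a=1
  k=3: m=11, d=11, a=2
  k=4: m=11, d=14, a=1
  k=5: m=3, d=19, a=1
  k=6: m=16, d=1, a=32
d=1 and a=2a₀=32 at k=6, so the next step gives (m, d) = (16, 19) again — its k=1 value — and the period has length 6.

[16; 1, 1, 2, 1, 1, 32]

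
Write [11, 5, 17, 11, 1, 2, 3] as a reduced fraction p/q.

113231/10112

Using pₖ = aₖpₖ₋₁ + pₖ₋₂ and qₖ = aₖqₖ₋₁ + qₖ₋₂:
  k=0: a=11, p=11, q=1
  k=1: a=5, p=56, q=5
  k=2: a=17, p=963, q=86
  k=3: a=11, p=10649, q=951
  k=4: a=1, p=11612, q=1037
  k=5: a=2, p=33873, q=3025
  k=6: a=3, p=113231, q=10112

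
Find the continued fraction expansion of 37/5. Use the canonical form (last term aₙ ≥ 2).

37 = 7*5 + 2
5 = 2*2 + 1
2 = 2*1 + 0  (stop)
So 37/5 = [7; 2, 2].

[7; 2, 2]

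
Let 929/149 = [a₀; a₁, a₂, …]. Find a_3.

1

929 = 6·149 + 35   →  a_0 = 6
149 = 4·35 + 9   →  a_1 = 4
35 = 3·9 + 8   →  a_2 = 3
9 = 1·8 + 1   →  a_3 = 1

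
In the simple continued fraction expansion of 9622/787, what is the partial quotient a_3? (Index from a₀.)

9622 = 12·787 + 178   →  a_0 = 12
787 = 4·178 + 75   →  a_1 = 4
178 = 2·75 + 28   →  a_2 = 2
75 = 2·28 + 19   →  a_3 = 2

2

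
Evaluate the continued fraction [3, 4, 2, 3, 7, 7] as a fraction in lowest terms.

Fold from the inside: start with 7/1.
  7 + 1/7 = 50/7
  3 + 7/50 = 157/50
  2 + 50/157 = 364/157
  4 + 157/364 = 1613/364
  3 + 364/1613 = 5203/1613

5203/1613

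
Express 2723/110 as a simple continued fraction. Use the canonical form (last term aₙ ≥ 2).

2723 = 24*110 + 83
110 = 1*83 + 27
83 = 3*27 + 2
27 = 13*2 + 1
2 = 2*1 + 0  (stop)
So 2723/110 = [24; 1, 3, 13, 2].

[24; 1, 3, 13, 2]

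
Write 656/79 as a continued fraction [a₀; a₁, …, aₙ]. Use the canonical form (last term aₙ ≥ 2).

[8; 3, 3, 2, 3]

656 = 8·79 + 24
79 = 3·24 + 7
24 = 3·7 + 3
7 = 2·3 + 1
3 = 3·1 + 0  (stop)
So 656/79 = [8; 3, 3, 2, 3].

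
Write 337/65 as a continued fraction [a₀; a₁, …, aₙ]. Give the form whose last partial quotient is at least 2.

337 = 5·65 + 12
65 = 5·12 + 5
12 = 2·5 + 2
5 = 2·2 + 1
2 = 2·1 + 0  (stop)
So 337/65 = [5; 5, 2, 2, 2].

[5; 5, 2, 2, 2]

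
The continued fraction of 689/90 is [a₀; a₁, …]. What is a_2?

1

689 = 7·90 + 59   →  a_0 = 7
90 = 1·59 + 31   →  a_1 = 1
59 = 1·31 + 28   →  a_2 = 1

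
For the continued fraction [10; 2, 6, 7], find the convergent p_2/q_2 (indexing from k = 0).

Using pₖ = aₖpₖ₋₁ + pₖ₋₂, qₖ = aₖqₖ₋₁ + qₖ₋₂ (with p₋₁=1, p₋₂=0, q₋₁=0, q₋₂=1):
  k=0: a=10, p=10, q=1
  k=1: a=2, p=21, q=2
  k=2: a=6, p=136, q=13

136/13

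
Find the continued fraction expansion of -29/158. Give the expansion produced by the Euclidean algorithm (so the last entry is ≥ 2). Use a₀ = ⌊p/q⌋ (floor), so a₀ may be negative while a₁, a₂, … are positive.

-29 = -1×158 + 129
158 = 1×129 + 29
129 = 4×29 + 13
29 = 2×13 + 3
13 = 4×3 + 1
3 = 3×1 + 0  (stop)
So -29/158 = [-1; 1, 4, 2, 4, 3].

[-1; 1, 4, 2, 4, 3]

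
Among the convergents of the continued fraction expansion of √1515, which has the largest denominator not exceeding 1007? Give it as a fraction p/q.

38923/1000

√1515 = [38; 1, 11, 1, 76, …] (period length 4).
Convergents:
  p_0/q_0 = 38/1
  p_1/q_1 = 39/1
  p_2/q_2 = 467/12
  p_3/q_3 = 506/13
  p_4/q_4 = 38923/1000
  p_5/q_5 = 39429/1013
q_4 = 1000 ≤ 1007 < 1013 = q_5, so the answer is 38923/1000.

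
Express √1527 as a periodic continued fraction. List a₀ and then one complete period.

[39; 13, 78]

a₀ = ⌊√1527⌋ = 39.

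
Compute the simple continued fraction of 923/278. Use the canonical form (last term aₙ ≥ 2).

[3; 3, 8, 11]

923 = 3×278 + 89
278 = 3×89 + 11
89 = 8×11 + 1
11 = 11×1 + 0  (stop)
So 923/278 = [3; 3, 8, 11].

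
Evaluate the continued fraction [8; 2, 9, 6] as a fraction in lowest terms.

983/116

Using pₖ = aₖpₖ₋₁ + pₖ₋₂ and qₖ = aₖqₖ₋₁ + qₖ₋₂:
  k=0: a=8, p=8, q=1
  k=1: a=2, p=17, q=2
  k=2: a=9, p=161, q=19
  k=3: a=6, p=983, q=116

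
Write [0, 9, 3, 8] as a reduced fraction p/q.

25/233

Fold from the inside: start with 8/1.
  3 + 1/8 = 25/8
  9 + 8/25 = 233/25
  0 + 25/233 = 25/233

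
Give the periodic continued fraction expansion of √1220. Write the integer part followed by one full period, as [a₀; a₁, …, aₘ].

[34; 1, 12, 1, 68]

a₀ = ⌊√1220⌋ = 34.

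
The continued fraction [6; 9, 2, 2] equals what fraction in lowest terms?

Using pₖ = aₖpₖ₋₁ + pₖ₋₂ and qₖ = aₖqₖ₋₁ + qₖ₋₂:
  k=0: a=6, p=6, q=1
  k=1: a=9, p=55, q=9
  k=2: a=2, p=116, q=19
  k=3: a=2, p=287, q=47

287/47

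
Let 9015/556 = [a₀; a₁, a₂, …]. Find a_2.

9015 = 16·556 + 119   →  a_0 = 16
556 = 4·119 + 80   →  a_1 = 4
119 = 1·80 + 39   →  a_2 = 1

1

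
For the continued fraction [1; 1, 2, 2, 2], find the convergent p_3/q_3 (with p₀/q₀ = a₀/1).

12/7

Using pₖ = aₖpₖ₋₁ + pₖ₋₂, qₖ = aₖqₖ₋₁ + qₖ₋₂ (with p₋₁=1, p₋₂=0, q₋₁=0, q₋₂=1):
  k=0: a=1, p=1, q=1
  k=1: a=1, p=2, q=1
  k=2: a=2, p=5, q=3
  k=3: a=2, p=12, q=7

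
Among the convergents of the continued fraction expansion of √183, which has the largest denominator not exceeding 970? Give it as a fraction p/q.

√183 = [13; 1, 1, 8, 1, 1, 26, …] (period length 6).
Convergents:
  p_0/q_0 = 13/1
  p_1/q_1 = 14/1
  p_2/q_2 = 27/2
  p_3/q_3 = 230/17
  p_4/q_4 = 257/19
  p_5/q_5 = 487/36
  p_6/q_6 = 12919/955
  p_7/q_7 = 13406/991
q_6 = 955 ≤ 970 < 991 = q_7, so the answer is 12919/955.

12919/955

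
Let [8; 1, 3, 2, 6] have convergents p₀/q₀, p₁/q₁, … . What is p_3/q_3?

Using pₖ = aₖpₖ₋₁ + pₖ₋₂, qₖ = aₖqₖ₋₁ + qₖ₋₂ (with p₋₁=1, p₋₂=0, q₋₁=0, q₋₂=1):
  k=0: a=8, p=8, q=1
  k=1: a=1, p=9, q=1
  k=2: a=3, p=35, q=4
  k=3: a=2, p=79, q=9

79/9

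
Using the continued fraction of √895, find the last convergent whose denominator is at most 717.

21151/707

√895 = [29; 1, 10, 1, 58, …] (period length 4).
Convergents:
  p_0/q_0 = 29/1
  p_1/q_1 = 30/1
  p_2/q_2 = 329/11
  p_3/q_3 = 359/12
  p_4/q_4 = 21151/707
  p_5/q_5 = 21510/719
q_4 = 707 ≤ 717 < 719 = q_5, so the answer is 21151/707.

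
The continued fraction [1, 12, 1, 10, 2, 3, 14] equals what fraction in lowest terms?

Fold from the inside: start with 14/1.
  3 + 1/14 = 43/14
  2 + 14/43 = 100/43
  10 + 43/100 = 1043/100
  1 + 100/1043 = 1143/1043
  12 + 1043/1143 = 14759/1143
  1 + 1143/14759 = 15902/14759

15902/14759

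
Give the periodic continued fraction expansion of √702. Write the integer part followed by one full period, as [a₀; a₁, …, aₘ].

a₀ = ⌊√702⌋ = 26.
With m₀=0, d₀=1 and mₖ₊₁ = dₖaₖ − mₖ, dₖ₊₁ = (n − mₖ₊₁²)/dₖ, aₖ₊₁ = ⌊(a₀+mₖ₊₁)/dₖ₊₁⌋:
  k=1: m=26, d=26, a=2
  k=2: m=26, d=1, a=52
d=1 and a=2a₀=52 at k=2, so the next step gives (m, d) = (26, 26) again — its k=1 value — and the period has length 2.

[26; 2, 52]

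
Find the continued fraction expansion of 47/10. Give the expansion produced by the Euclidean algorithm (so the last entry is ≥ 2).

[4; 1, 2, 3]

47 = 4·10 + 7
10 = 1·7 + 3
7 = 2·3 + 1
3 = 3·1 + 0  (stop)
So 47/10 = [4; 1, 2, 3].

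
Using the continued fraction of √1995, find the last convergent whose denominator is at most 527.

√1995 = [44; 1, 1, 1, 88, …] (period length 4).
Convergents:
  p_0/q_0 = 44/1
  p_1/q_1 = 45/1
  p_2/q_2 = 89/2
  p_3/q_3 = 134/3
  p_4/q_4 = 11881/266
  p_5/q_5 = 12015/269
  p_6/q_6 = 23896/535
q_5 = 269 ≤ 527 < 535 = q_6, so the answer is 12015/269.

12015/269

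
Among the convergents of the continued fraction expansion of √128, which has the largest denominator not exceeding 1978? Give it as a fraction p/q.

12875/1138

√128 = [11; 3, 5, 3, 22, …] (period length 4).
Convergents:
  p_0/q_0 = 11/1
  p_1/q_1 = 34/3
  p_2/q_2 = 181/16
  p_3/q_3 = 577/51
  p_4/q_4 = 12875/1138
  p_5/q_5 = 39202/3465
q_4 = 1138 ≤ 1978 < 3465 = q_5, so the answer is 12875/1138.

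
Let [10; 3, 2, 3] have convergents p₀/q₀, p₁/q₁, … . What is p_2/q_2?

Using pₖ = aₖpₖ₋₁ + pₖ₋₂, qₖ = aₖqₖ₋₁ + qₖ₋₂ (with p₋₁=1, p₋₂=0, q₋₁=0, q₋₂=1):
  k=0: a=10, p=10, q=1
  k=1: a=3, p=31, q=3
  k=2: a=2, p=72, q=7

72/7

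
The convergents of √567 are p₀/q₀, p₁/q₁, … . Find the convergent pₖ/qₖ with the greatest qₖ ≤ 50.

√567 = [23; 1, 4, 3, 4, 1, 46, …] (period length 6).
Convergents:
  p_0/q_0 = 23/1
  p_1/q_1 = 24/1
  p_2/q_2 = 119/5
  p_3/q_3 = 381/16
  p_4/q_4 = 1643/69
q_3 = 16 ≤ 50 < 69 = q_4, so the answer is 381/16.

381/16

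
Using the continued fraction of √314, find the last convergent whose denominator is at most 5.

√314 = [17; 1, 2, 1, 1, 2, 1, 34, …] (period length 7).
Convergents:
  p_0/q_0 = 17/1
  p_1/q_1 = 18/1
  p_2/q_2 = 53/3
  p_3/q_3 = 71/4
  p_4/q_4 = 124/7
q_3 = 4 ≤ 5 < 7 = q_4, so the answer is 71/4.

71/4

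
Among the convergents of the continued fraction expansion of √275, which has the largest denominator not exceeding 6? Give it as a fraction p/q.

83/5

√275 = [16; 1, 1, 2, 1, 1, 32, …] (period length 6).
Convergents:
  p_0/q_0 = 16/1
  p_1/q_1 = 17/1
  p_2/q_2 = 33/2
  p_3/q_3 = 83/5
  p_4/q_4 = 116/7
q_3 = 5 ≤ 6 < 7 = q_4, so the answer is 83/5.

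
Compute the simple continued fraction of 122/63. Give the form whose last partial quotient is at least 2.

[1; 1, 14, 1, 3]

122 = 1*63 + 59
63 = 1*59 + 4
59 = 14*4 + 3
4 = 1*3 + 1
3 = 3*1 + 0  (stop)
So 122/63 = [1; 1, 14, 1, 3].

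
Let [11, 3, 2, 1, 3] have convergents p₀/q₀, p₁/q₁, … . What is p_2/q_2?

Using pₖ = aₖpₖ₋₁ + pₖ₋₂, qₖ = aₖqₖ₋₁ + qₖ₋₂ (with p₋₁=1, p₋₂=0, q₋₁=0, q₋₂=1):
  k=0: a=11, p=11, q=1
  k=1: a=3, p=34, q=3
  k=2: a=2, p=79, q=7

79/7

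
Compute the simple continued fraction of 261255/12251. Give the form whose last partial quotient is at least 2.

261255 = 21*12251 + 3984
12251 = 3*3984 + 299
3984 = 13*299 + 97
299 = 3*97 + 8
97 = 12*8 + 1
8 = 8*1 + 0  (stop)
So 261255/12251 = [21; 3, 13, 3, 12, 8].

[21; 3, 13, 3, 12, 8]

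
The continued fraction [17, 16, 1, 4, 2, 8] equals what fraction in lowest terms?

Using pₖ = aₖpₖ₋₁ + pₖ₋₂ and qₖ = aₖqₖ₋₁ + qₖ₋₂:
  k=0: a=17, p=17, q=1
  k=1: a=16, p=273, q=16
  k=2: a=1, p=290, q=17
  k=3: a=4, p=1433, q=84
  k=4: a=2, p=3156, q=185
  k=5: a=8, p=26681, q=1564

26681/1564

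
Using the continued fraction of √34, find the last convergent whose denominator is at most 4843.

26525/4549

√34 = [5; 1, 4, 1, 10, …] (period length 4).
Convergents:
  p_0/q_0 = 5/1
  p_1/q_1 = 6/1
  p_2/q_2 = 29/5
  p_3/q_3 = 35/6
  p_4/q_4 = 379/65
  p_5/q_5 = 414/71
  p_6/q_6 = 2035/349
  p_7/q_7 = 2449/420
  p_8/q_8 = 26525/4549
  p_9/q_9 = 28974/4969
q_8 = 4549 ≤ 4843 < 4969 = q_9, so the answer is 26525/4549.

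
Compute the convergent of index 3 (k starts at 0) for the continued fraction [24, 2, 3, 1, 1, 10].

220/9

Using pₖ = aₖpₖ₋₁ + pₖ₋₂, qₖ = aₖqₖ₋₁ + qₖ₋₂ (with p₋₁=1, p₋₂=0, q₋₁=0, q₋₂=1):
  k=0: a=24, p=24, q=1
  k=1: a=2, p=49, q=2
  k=2: a=3, p=171, q=7
  k=3: a=1, p=220, q=9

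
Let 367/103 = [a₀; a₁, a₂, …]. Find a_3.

3

367 = 3·103 + 58   →  a_0 = 3
103 = 1·58 + 45   →  a_1 = 1
58 = 1·45 + 13   →  a_2 = 1
45 = 3·13 + 6   →  a_3 = 3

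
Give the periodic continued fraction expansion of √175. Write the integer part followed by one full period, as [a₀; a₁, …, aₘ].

[13; 4, 2, 1, 2, 4, 26]

a₀ = ⌊√175⌋ = 13.
With m₀=0, d₀=1 and mₖ₊₁ = dₖaₖ − mₖ, dₖ₊₁ = (n − mₖ₊₁²)/dₖ, aₖ₊₁ = ⌊(a₀+mₖ₊₁)/dₖ₊₁⌋:
  k=1: m=13, d=6, a=4
  k=2: m=11, d=9, a=2
  k=3: m=7, d=14, a=1
  k=4: m=7, d=9, a=2
  k=5: m=11, d=6, a=4
  k=6: m=13, d=1, a=26
d=1 and a=2a₀=26 at k=6, so the next step gives (m, d) = (13, 6) again — its k=1 value — and the period has length 6.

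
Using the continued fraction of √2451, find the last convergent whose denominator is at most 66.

√2451 = [49; 1, 1, 32, 1, 1, 98, …] (period length 6).
Convergents:
  p_0/q_0 = 49/1
  p_1/q_1 = 50/1
  p_2/q_2 = 99/2
  p_3/q_3 = 3218/65
  p_4/q_4 = 3317/67
q_3 = 65 ≤ 66 < 67 = q_4, so the answer is 3218/65.

3218/65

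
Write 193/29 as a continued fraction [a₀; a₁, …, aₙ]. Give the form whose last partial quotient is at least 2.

193 = 6*29 + 19
29 = 1*19 + 10
19 = 1*10 + 9
10 = 1*9 + 1
9 = 9*1 + 0  (stop)
So 193/29 = [6; 1, 1, 1, 9].

[6; 1, 1, 1, 9]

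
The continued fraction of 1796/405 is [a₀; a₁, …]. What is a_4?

8

1796 = 4·405 + 176   →  a_0 = 4
405 = 2·176 + 53   →  a_1 = 2
176 = 3·53 + 17   →  a_2 = 3
53 = 3·17 + 2   →  a_3 = 3
17 = 8·2 + 1   →  a_4 = 8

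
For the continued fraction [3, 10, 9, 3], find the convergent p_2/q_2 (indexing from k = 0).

Using pₖ = aₖpₖ₋₁ + pₖ₋₂, qₖ = aₖqₖ₋₁ + qₖ₋₂ (with p₋₁=1, p₋₂=0, q₋₁=0, q₋₂=1):
  k=0: a=3, p=3, q=1
  k=1: a=10, p=31, q=10
  k=2: a=9, p=282, q=91

282/91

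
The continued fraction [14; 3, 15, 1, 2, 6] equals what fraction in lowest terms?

Using pₖ = aₖpₖ₋₁ + pₖ₋₂ and qₖ = aₖqₖ₋₁ + qₖ₋₂:
  k=0: a=14, p=14, q=1
  k=1: a=3, p=43, q=3
  k=2: a=15, p=659, q=46
  k=3: a=1, p=702, q=49
  k=4: a=2, p=2063, q=144
  k=5: a=6, p=13080, q=913

13080/913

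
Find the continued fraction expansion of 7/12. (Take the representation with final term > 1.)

7 = 0*12 + 7
12 = 1*7 + 5
7 = 1*5 + 2
5 = 2*2 + 1
2 = 2*1 + 0  (stop)
So 7/12 = [0; 1, 1, 2, 2].

[0; 1, 1, 2, 2]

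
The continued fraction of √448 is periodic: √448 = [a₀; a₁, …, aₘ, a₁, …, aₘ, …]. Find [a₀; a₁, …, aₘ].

[21; 6, 42]

a₀ = ⌊√448⌋ = 21.
With m₀=0, d₀=1 and mₖ₊₁ = dₖaₖ − mₖ, dₖ₊₁ = (n − mₖ₊₁²)/dₖ, aₖ₊₁ = ⌊(a₀+mₖ₊₁)/dₖ₊₁⌋:
  k=1: m=21, d=7, a=6
  k=2: m=21, d=1, a=42
d=1 and a=2a₀=42 at k=2, so the next step gives (m, d) = (21, 7) again — its k=1 value — and the period has length 2.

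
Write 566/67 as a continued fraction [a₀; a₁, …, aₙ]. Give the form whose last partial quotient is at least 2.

566 = 8·67 + 30
67 = 2·30 + 7
30 = 4·7 + 2
7 = 3·2 + 1
2 = 2·1 + 0  (stop)
So 566/67 = [8; 2, 4, 3, 2].

[8; 2, 4, 3, 2]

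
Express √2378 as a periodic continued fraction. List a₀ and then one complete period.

a₀ = ⌊√2378⌋ = 48.
With m₀=0, d₀=1 and mₖ₊₁ = dₖaₖ − mₖ, dₖ₊₁ = (n − mₖ₊₁²)/dₖ, aₖ₊₁ = ⌊(a₀+mₖ₊₁)/dₖ₊₁⌋:
  k=1: m=48, d=74, a=1
  k=2: m=26, d=23, a=3
  k=3: m=43, d=23, a=3
  k=4: m=26, d=74, a=1
  k=5: m=48, d=1, a=96
d=1 and a=2a₀=96 at k=5, so the next step gives (m, d) = (48, 74) again — its k=1 value — and the period has length 5.

[48; 1, 3, 3, 1, 96]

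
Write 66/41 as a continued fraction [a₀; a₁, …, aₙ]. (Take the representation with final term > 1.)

66 = 1×41 + 25
41 = 1×25 + 16
25 = 1×16 + 9
16 = 1×9 + 7
9 = 1×7 + 2
7 = 3×2 + 1
2 = 2×1 + 0  (stop)
So 66/41 = [1; 1, 1, 1, 1, 3, 2].

[1; 1, 1, 1, 1, 3, 2]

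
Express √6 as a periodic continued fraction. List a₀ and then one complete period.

a₀ = ⌊√6⌋ = 2.
With m₀=0, d₀=1 and mₖ₊₁ = dₖaₖ − mₖ, dₖ₊₁ = (n − mₖ₊₁²)/dₖ, aₖ₊₁ = ⌊(a₀+mₖ₊₁)/dₖ₊₁⌋:
  k=1: m=2, d=2, a=2
  k=2: m=2, d=1, a=4
d=1 and a=2a₀=4 at k=2, so the next step gives (m, d) = (2, 2) again — its k=1 value — and the period has length 2.

[2; 2, 4]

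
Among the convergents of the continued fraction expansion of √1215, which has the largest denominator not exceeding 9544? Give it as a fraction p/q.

√1215 = [34; 1, 5, 1, 68, …] (period length 4).
Convergents:
  p_0/q_0 = 34/1
  p_1/q_1 = 35/1
  p_2/q_2 = 209/6
  p_3/q_3 = 244/7
  p_4/q_4 = 16801/482
  p_5/q_5 = 17045/489
  p_6/q_6 = 102026/2927
  p_7/q_7 = 119071/3416
  p_8/q_8 = 8198854/235215
q_7 = 3416 ≤ 9544 < 235215 = q_8, so the answer is 119071/3416.

119071/3416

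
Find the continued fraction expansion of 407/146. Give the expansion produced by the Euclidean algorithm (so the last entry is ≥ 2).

407 = 2·146 + 115
146 = 1·115 + 31
115 = 3·31 + 22
31 = 1·22 + 9
22 = 2·9 + 4
9 = 2·4 + 1
4 = 4·1 + 0  (stop)
So 407/146 = [2; 1, 3, 1, 2, 2, 4].

[2; 1, 3, 1, 2, 2, 4]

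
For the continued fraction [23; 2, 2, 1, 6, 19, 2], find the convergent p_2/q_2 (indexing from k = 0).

117/5

Using pₖ = aₖpₖ₋₁ + pₖ₋₂, qₖ = aₖqₖ₋₁ + qₖ₋₂ (with p₋₁=1, p₋₂=0, q₋₁=0, q₋₂=1):
  k=0: a=23, p=23, q=1
  k=1: a=2, p=47, q=2
  k=2: a=2, p=117, q=5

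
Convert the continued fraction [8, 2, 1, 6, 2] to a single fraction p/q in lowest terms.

359/43

Using pₖ = aₖpₖ₋₁ + pₖ₋₂ and qₖ = aₖqₖ₋₁ + qₖ₋₂:
  k=0: a=8, p=8, q=1
  k=1: a=2, p=17, q=2
  k=2: a=1, p=25, q=3
  k=3: a=6, p=167, q=20
  k=4: a=2, p=359, q=43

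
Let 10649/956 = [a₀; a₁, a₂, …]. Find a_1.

10649 = 11·956 + 133   →  a_0 = 11
956 = 7·133 + 25   →  a_1 = 7

7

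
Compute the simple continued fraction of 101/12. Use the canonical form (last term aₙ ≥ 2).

[8; 2, 2, 2]

101 = 8·12 + 5
12 = 2·5 + 2
5 = 2·2 + 1
2 = 2·1 + 0  (stop)
So 101/12 = [8; 2, 2, 2].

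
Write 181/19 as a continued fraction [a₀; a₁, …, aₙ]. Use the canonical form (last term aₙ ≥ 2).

181 = 9*19 + 10
19 = 1*10 + 9
10 = 1*9 + 1
9 = 9*1 + 0  (stop)
So 181/19 = [9; 1, 1, 9].

[9; 1, 1, 9]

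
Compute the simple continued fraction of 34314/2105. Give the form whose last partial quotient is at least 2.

34314 = 16·2105 + 634
2105 = 3·634 + 203
634 = 3·203 + 25
203 = 8·25 + 3
25 = 8·3 + 1
3 = 3·1 + 0  (stop)
So 34314/2105 = [16; 3, 3, 8, 8, 3].

[16; 3, 3, 8, 8, 3]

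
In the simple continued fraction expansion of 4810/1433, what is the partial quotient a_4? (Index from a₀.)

4810 = 3·1433 + 511   →  a_0 = 3
1433 = 2·511 + 411   →  a_1 = 2
511 = 1·411 + 100   →  a_2 = 1
411 = 4·100 + 11   →  a_3 = 4
100 = 9·11 + 1   →  a_4 = 9

9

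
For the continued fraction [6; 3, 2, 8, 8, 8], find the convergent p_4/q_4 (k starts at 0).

Using pₖ = aₖpₖ₋₁ + pₖ₋₂, qₖ = aₖqₖ₋₁ + qₖ₋₂ (with p₋₁=1, p₋₂=0, q₋₁=0, q₋₂=1):
  k=0: a=6, p=6, q=1
  k=1: a=3, p=19, q=3
  k=2: a=2, p=44, q=7
  k=3: a=8, p=371, q=59
  k=4: a=8, p=3012, q=479

3012/479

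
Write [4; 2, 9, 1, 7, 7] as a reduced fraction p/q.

Fold from the inside: start with 7/1.
  7 + 1/7 = 50/7
  1 + 7/50 = 57/50
  9 + 50/57 = 563/57
  2 + 57/563 = 1183/563
  4 + 563/1183 = 5295/1183

5295/1183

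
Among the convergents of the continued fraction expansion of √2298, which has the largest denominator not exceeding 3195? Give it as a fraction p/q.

√2298 = [47; 1, 14, 1, 94, …] (period length 4).
Convergents:
  p_0/q_0 = 47/1
  p_1/q_1 = 48/1
  p_2/q_2 = 719/15
  p_3/q_3 = 767/16
  p_4/q_4 = 72817/1519
  p_5/q_5 = 73584/1535
  p_6/q_6 = 1102993/23009
q_5 = 1535 ≤ 3195 < 23009 = q_6, so the answer is 73584/1535.

73584/1535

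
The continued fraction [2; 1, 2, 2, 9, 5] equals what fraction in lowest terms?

Fold from the inside: start with 5/1.
  9 + 1/5 = 46/5
  2 + 5/46 = 97/46
  2 + 46/97 = 240/97
  1 + 97/240 = 337/240
  2 + 240/337 = 914/337

914/337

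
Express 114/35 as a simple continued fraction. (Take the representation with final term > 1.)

114 = 3×35 + 9
35 = 3×9 + 8
9 = 1×8 + 1
8 = 8×1 + 0  (stop)
So 114/35 = [3; 3, 1, 8].

[3; 3, 1, 8]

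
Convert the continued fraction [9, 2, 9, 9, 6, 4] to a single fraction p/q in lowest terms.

41695/4401

Fold from the inside: start with 4/1.
  6 + 1/4 = 25/4
  9 + 4/25 = 229/25
  9 + 25/229 = 2086/229
  2 + 229/2086 = 4401/2086
  9 + 2086/4401 = 41695/4401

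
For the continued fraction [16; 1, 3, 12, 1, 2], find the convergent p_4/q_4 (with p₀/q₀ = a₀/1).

888/53

Using pₖ = aₖpₖ₋₁ + pₖ₋₂, qₖ = aₖqₖ₋₁ + qₖ₋₂ (with p₋₁=1, p₋₂=0, q₋₁=0, q₋₂=1):
  k=0: a=16, p=16, q=1
  k=1: a=1, p=17, q=1
  k=2: a=3, p=67, q=4
  k=3: a=12, p=821, q=49
  k=4: a=1, p=888, q=53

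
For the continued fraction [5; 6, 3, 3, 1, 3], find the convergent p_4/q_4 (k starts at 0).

423/82

Using pₖ = aₖpₖ₋₁ + pₖ₋₂, qₖ = aₖqₖ₋₁ + qₖ₋₂ (with p₋₁=1, p₋₂=0, q₋₁=0, q₋₂=1):
  k=0: a=5, p=5, q=1
  k=1: a=6, p=31, q=6
  k=2: a=3, p=98, q=19
  k=3: a=3, p=325, q=63
  k=4: a=1, p=423, q=82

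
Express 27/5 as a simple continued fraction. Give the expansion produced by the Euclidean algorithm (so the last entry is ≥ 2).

27 = 5·5 + 2
5 = 2·2 + 1
2 = 2·1 + 0  (stop)
So 27/5 = [5; 2, 2].

[5; 2, 2]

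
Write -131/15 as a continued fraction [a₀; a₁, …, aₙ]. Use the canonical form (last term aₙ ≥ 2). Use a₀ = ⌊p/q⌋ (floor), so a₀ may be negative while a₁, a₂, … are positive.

-131 = -9*15 + 4
15 = 3*4 + 3
4 = 1*3 + 1
3 = 3*1 + 0  (stop)
So -131/15 = [-9; 3, 1, 3].

[-9; 3, 1, 3]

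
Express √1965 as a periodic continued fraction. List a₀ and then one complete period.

a₀ = ⌊√1965⌋ = 44.
With m₀=0, d₀=1 and mₖ₊₁ = dₖaₖ − mₖ, dₖ₊₁ = (n − mₖ₊₁²)/dₖ, aₖ₊₁ = ⌊(a₀+mₖ₊₁)/dₖ₊₁⌋:
  k=1: m=44, d=29, a=3
  k=2: m=43, d=4, a=21
  k=3: m=41, d=71, a=1
  k=4: m=30, d=15, a=4
  k=5: m=30, d=71, a=1
  k=6: m=41, d=4, a=21
  k=7: m=43, d=29, a=3
  k=8: m=44, d=1, a=88
d=1 and a=2a₀=88 at k=8, so the next step gives (m, d) = (44, 29) again — its k=1 value — and the period has length 8.

[44; 3, 21, 1, 4, 1, 21, 3, 88]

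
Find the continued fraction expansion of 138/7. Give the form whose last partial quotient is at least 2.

138 = 19×7 + 5
7 = 1×5 + 2
5 = 2×2 + 1
2 = 2×1 + 0  (stop)
So 138/7 = [19; 1, 2, 2].

[19; 1, 2, 2]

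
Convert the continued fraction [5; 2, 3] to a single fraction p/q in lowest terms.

38/7

Fold from the inside: start with 3/1.
  2 + 1/3 = 7/3
  5 + 3/7 = 38/7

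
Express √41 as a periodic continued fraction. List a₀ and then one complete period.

[6; 2, 2, 12]

a₀ = ⌊√41⌋ = 6.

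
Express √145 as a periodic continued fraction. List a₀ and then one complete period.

[12; 24]

a₀ = ⌊√145⌋ = 12.
With m₀=0, d₀=1 and mₖ₊₁ = dₖaₖ − mₖ, dₖ₊₁ = (n − mₖ₊₁²)/dₖ, aₖ₊₁ = ⌊(a₀+mₖ₊₁)/dₖ₊₁⌋:
  k=1: m=12, d=1, a=24
d=1 and a=2a₀=24 at k=1, so the next step gives (m, d) = (12, 1) again — its k=1 value — and the period has length 1.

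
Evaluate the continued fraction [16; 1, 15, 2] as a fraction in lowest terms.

Using pₖ = aₖpₖ₋₁ + pₖ₋₂ and qₖ = aₖqₖ₋₁ + qₖ₋₂:
  k=0: a=16, p=16, q=1
  k=1: a=1, p=17, q=1
  k=2: a=15, p=271, q=16
  k=3: a=2, p=559, q=33

559/33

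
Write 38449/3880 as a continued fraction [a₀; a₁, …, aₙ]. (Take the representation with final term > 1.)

[9; 1, 10, 18, 2, 9]

38449 = 9×3880 + 3529
3880 = 1×3529 + 351
3529 = 10×351 + 19
351 = 18×19 + 9
19 = 2×9 + 1
9 = 9×1 + 0  (stop)
So 38449/3880 = [9; 1, 10, 18, 2, 9].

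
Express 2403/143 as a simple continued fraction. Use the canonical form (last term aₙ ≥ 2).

2403 = 16×143 + 115
143 = 1×115 + 28
115 = 4×28 + 3
28 = 9×3 + 1
3 = 3×1 + 0  (stop)
So 2403/143 = [16; 1, 4, 9, 3].

[16; 1, 4, 9, 3]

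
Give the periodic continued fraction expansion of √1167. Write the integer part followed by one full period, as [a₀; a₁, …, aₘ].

[34; 6, 5, 11, 5, 6, 68]

a₀ = ⌊√1167⌋ = 34.
With m₀=0, d₀=1 and mₖ₊₁ = dₖaₖ − mₖ, dₖ₊₁ = (n − mₖ₊₁²)/dₖ, aₖ₊₁ = ⌊(a₀+mₖ₊₁)/dₖ₊₁⌋:
  k=1: m=34, d=11, a=6
  k=2: m=32, d=13, a=5
  k=3: m=33, d=6, a=11
  k=4: m=33, d=13, a=5
  k=5: m=32, d=11, a=6
  k=6: m=34, d=1, a=68
d=1 and a=2a₀=68 at k=6, so the next step gives (m, d) = (34, 11) again — its k=1 value — and the period has length 6.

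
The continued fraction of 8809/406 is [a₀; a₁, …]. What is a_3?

8809 = 21·406 + 283   →  a_0 = 21
406 = 1·283 + 123   →  a_1 = 1
283 = 2·123 + 37   →  a_2 = 2
123 = 3·37 + 12   →  a_3 = 3

3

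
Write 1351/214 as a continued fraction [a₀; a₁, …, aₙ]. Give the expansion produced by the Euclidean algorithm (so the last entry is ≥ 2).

[6; 3, 5, 6, 2]

1351 = 6*214 + 67
214 = 3*67 + 13
67 = 5*13 + 2
13 = 6*2 + 1
2 = 2*1 + 0  (stop)
So 1351/214 = [6; 3, 5, 6, 2].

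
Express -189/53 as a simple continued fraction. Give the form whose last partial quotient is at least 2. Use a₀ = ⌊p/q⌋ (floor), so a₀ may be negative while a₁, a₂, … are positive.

-189 = -4·53 + 23
53 = 2·23 + 7
23 = 3·7 + 2
7 = 3·2 + 1
2 = 2·1 + 0  (stop)
So -189/53 = [-4; 2, 3, 3, 2].

[-4; 2, 3, 3, 2]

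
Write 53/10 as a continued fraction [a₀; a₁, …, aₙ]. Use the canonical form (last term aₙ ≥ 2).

[5; 3, 3]

53 = 5×10 + 3
10 = 3×3 + 1
3 = 3×1 + 0  (stop)
So 53/10 = [5; 3, 3].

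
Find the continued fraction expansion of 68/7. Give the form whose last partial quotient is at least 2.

[9; 1, 2, 2]

68 = 9×7 + 5
7 = 1×5 + 2
5 = 2×2 + 1
2 = 2×1 + 0  (stop)
So 68/7 = [9; 1, 2, 2].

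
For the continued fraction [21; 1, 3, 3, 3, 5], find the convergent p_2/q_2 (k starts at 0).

87/4

Using pₖ = aₖpₖ₋₁ + pₖ₋₂, qₖ = aₖqₖ₋₁ + qₖ₋₂ (with p₋₁=1, p₋₂=0, q₋₁=0, q₋₂=1):
  k=0: a=21, p=21, q=1
  k=1: a=1, p=22, q=1
  k=2: a=3, p=87, q=4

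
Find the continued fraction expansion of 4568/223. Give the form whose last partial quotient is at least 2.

[20; 2, 15, 2, 3]

4568 = 20×223 + 108
223 = 2×108 + 7
108 = 15×7 + 3
7 = 2×3 + 1
3 = 3×1 + 0  (stop)
So 4568/223 = [20; 2, 15, 2, 3].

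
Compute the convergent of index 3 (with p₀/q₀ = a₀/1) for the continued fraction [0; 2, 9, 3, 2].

Using pₖ = aₖpₖ₋₁ + pₖ₋₂, qₖ = aₖqₖ₋₁ + qₖ₋₂ (with p₋₁=1, p₋₂=0, q₋₁=0, q₋₂=1):
  k=0: a=0, p=0, q=1
  k=1: a=2, p=1, q=2
  k=2: a=9, p=9, q=19
  k=3: a=3, p=28, q=59

28/59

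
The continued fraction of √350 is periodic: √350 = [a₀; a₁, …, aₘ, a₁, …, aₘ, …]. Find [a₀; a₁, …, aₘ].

[18; 1, 2, 2, 2, 1, 36]

a₀ = ⌊√350⌋ = 18.
With m₀=0, d₀=1 and mₖ₊₁ = dₖaₖ − mₖ, dₖ₊₁ = (n − mₖ₊₁²)/dₖ, aₖ₊₁ = ⌊(a₀+mₖ₊₁)/dₖ₊₁⌋:
  k=1: m=18, d=26, a=1
  k=2: m=8, d=11, a=2
  k=3: m=14, d=14, a=2
  k=4: m=14, d=11, a=2
  k=5: m=8, d=26, a=1
  k=6: m=18, d=1, a=36
d=1 and a=2a₀=36 at k=6, so the next step gives (m, d) = (18, 26) again — its k=1 value — and the period has length 6.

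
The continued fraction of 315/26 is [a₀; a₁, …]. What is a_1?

8

315 = 12·26 + 3   →  a_0 = 12
26 = 8·3 + 2   →  a_1 = 8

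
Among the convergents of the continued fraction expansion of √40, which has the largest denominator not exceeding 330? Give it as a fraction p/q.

721/114

√40 = [6; 3, 12, …] (period length 2).
Convergents:
  p_0/q_0 = 6/1
  p_1/q_1 = 19/3
  p_2/q_2 = 234/37
  p_3/q_3 = 721/114
  p_4/q_4 = 8886/1405
q_3 = 114 ≤ 330 < 1405 = q_4, so the answer is 721/114.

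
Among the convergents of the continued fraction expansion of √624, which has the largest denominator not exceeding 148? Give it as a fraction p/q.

√624 = [24; 1, 48, …] (period length 2).
Convergents:
  p_0/q_0 = 24/1
  p_1/q_1 = 25/1
  p_2/q_2 = 1224/49
  p_3/q_3 = 1249/50
  p_4/q_4 = 61176/2449
q_3 = 50 ≤ 148 < 2449 = q_4, so the answer is 1249/50.

1249/50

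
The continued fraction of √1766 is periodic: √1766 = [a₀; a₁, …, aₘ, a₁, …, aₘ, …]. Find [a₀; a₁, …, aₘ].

[42; 42, 84]

a₀ = ⌊√1766⌋ = 42.
With m₀=0, d₀=1 and mₖ₊₁ = dₖaₖ − mₖ, dₖ₊₁ = (n − mₖ₊₁²)/dₖ, aₖ₊₁ = ⌊(a₀+mₖ₊₁)/dₖ₊₁⌋:
  k=1: m=42, d=2, a=42
  k=2: m=42, d=1, a=84
d=1 and a=2a₀=84 at k=2, so the next step gives (m, d) = (42, 2) again — its k=1 value — and the period has length 2.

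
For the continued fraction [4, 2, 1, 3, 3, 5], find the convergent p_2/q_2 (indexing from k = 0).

13/3

Using pₖ = aₖpₖ₋₁ + pₖ₋₂, qₖ = aₖqₖ₋₁ + qₖ₋₂ (with p₋₁=1, p₋₂=0, q₋₁=0, q₋₂=1):
  k=0: a=4, p=4, q=1
  k=1: a=2, p=9, q=2
  k=2: a=1, p=13, q=3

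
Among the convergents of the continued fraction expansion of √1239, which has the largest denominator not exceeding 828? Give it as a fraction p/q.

12355/351

√1239 = [35; 5, 70, …] (period length 2).
Convergents:
  p_0/q_0 = 35/1
  p_1/q_1 = 176/5
  p_2/q_2 = 12355/351
  p_3/q_3 = 61951/1760
q_2 = 351 ≤ 828 < 1760 = q_3, so the answer is 12355/351.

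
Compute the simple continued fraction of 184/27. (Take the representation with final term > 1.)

[6; 1, 4, 2, 2]

184 = 6·27 + 22
27 = 1·22 + 5
22 = 4·5 + 2
5 = 2·2 + 1
2 = 2·1 + 0  (stop)
So 184/27 = [6; 1, 4, 2, 2].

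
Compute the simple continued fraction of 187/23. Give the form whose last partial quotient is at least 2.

187 = 8×23 + 3
23 = 7×3 + 2
3 = 1×2 + 1
2 = 2×1 + 0  (stop)
So 187/23 = [8; 7, 1, 2].

[8; 7, 1, 2]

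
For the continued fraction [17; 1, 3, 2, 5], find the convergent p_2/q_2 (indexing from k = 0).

Using pₖ = aₖpₖ₋₁ + pₖ₋₂, qₖ = aₖqₖ₋₁ + qₖ₋₂ (with p₋₁=1, p₋₂=0, q₋₁=0, q₋₂=1):
  k=0: a=17, p=17, q=1
  k=1: a=1, p=18, q=1
  k=2: a=3, p=71, q=4

71/4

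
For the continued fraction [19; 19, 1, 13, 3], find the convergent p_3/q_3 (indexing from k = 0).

5315/279

Using pₖ = aₖpₖ₋₁ + pₖ₋₂, qₖ = aₖqₖ₋₁ + qₖ₋₂ (with p₋₁=1, p₋₂=0, q₋₁=0, q₋₂=1):
  k=0: a=19, p=19, q=1
  k=1: a=19, p=362, q=19
  k=2: a=1, p=381, q=20
  k=3: a=13, p=5315, q=279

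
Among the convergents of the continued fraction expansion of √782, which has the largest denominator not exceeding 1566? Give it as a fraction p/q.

43037/1539

√782 = [27; 1, 26, 1, 54, …] (period length 4).
Convergents:
  p_0/q_0 = 27/1
  p_1/q_1 = 28/1
  p_2/q_2 = 755/27
  p_3/q_3 = 783/28
  p_4/q_4 = 43037/1539
  p_5/q_5 = 43820/1567
q_4 = 1539 ≤ 1566 < 1567 = q_5, so the answer is 43037/1539.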